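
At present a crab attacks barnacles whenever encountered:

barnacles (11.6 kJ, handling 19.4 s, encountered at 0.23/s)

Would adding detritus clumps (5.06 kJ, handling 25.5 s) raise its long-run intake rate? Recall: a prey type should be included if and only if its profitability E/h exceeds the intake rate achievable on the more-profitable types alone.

No

Intake rate on the current diet: R = (0.23×11.6) / (1 + 0.23×19.4) = 2.668/5.462 = 0.4885 kJ/s.
Profitability of detritus clumps: 5.06/25.5 = 0.1984 kJ/s.
0.1984 < 0.4885, so adding detritus clumps would lower the average — exclude it.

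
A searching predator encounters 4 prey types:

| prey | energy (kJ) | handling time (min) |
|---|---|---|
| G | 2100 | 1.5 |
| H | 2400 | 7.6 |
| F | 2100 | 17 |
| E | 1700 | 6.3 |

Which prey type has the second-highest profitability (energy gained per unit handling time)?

Profitability E/h (kJ/min): G = 2100/1.5 = 1.4e+03, H = 2400/7.6 = 316, F = 2100/17 = 124, E = 1700/6.3 = 270.
Ranked: G > H > E > F.

H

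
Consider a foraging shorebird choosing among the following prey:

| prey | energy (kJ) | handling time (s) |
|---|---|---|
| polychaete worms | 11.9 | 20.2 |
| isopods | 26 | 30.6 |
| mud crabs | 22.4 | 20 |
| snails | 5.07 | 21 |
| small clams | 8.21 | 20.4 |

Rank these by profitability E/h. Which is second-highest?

isopods

Profitability E/h (kJ/s): polychaete worms = 11.9/20.2 = 0.589, isopods = 26/30.6 = 0.85, mud crabs = 22.4/20 = 1.12, snails = 5.07/21 = 0.241, small clams = 8.21/20.4 = 0.402.
Ranked: mud crabs > isopods > polychaete worms > small clams > snails.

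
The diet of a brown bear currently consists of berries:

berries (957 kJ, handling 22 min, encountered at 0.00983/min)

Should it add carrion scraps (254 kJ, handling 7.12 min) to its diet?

Yes

On berries alone, R = ΣλE/(1+Σλh) = 9.407/1.216 = 7.735 kJ/min.
Profitability of carrion scraps: 254/7.12 = 35.67 kJ/min.
Since 35.67 > R, including carrion scraps increases the long-run rate.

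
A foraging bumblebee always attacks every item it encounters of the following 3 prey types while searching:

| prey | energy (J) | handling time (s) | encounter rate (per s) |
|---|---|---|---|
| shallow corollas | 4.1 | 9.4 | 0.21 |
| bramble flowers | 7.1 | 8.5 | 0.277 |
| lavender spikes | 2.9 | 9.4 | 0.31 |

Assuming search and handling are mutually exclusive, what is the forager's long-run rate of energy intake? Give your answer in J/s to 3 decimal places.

Energy encountered per unit search time: 0.21×4.1 + 0.277×7.1 + 0.31×2.9 = 3.727 J/s.
Handling time per unit search time: 0.21×9.4 + 0.277×8.5 + 0.31×9.4 = 7.242.
Rate = 3.727/(1 + 7.242) = 0.4521 J/s.

0.452 J/s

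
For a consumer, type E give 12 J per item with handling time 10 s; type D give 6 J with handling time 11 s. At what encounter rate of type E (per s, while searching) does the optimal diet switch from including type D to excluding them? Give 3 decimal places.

At the threshold, the rate on type E alone equals the profitability of type D: λ·12/(1 + λ·10) = 6/11 = 0.5455.
Rearranging, λ(12 − 0.5455×10) = 0.5455, so λ = 0.5455/6.545 = 0.08333 per s.

0.083 per s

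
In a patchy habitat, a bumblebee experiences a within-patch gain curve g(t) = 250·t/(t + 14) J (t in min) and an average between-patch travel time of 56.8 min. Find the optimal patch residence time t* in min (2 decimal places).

Optimal t* satisfies g'(t*) = g(t*)/(T + t*).
g'(t) = 250·14/(t + 14)². Setting 250·14/(t+14)² = 250t/[(t+14)(56.8+t)] gives 14(56.8+t) = t(t+14), so t² = 14×56.8 = 795.2.
t* = √795.2 = 28.2 min.

28.20 min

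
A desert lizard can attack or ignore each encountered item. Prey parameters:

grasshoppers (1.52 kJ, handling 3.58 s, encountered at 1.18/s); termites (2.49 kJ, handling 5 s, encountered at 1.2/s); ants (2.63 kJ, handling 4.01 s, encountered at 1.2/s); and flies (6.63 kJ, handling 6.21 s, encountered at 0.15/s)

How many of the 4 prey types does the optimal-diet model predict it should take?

2

Rank by E/h (kJ/s): flies 1.07, ants 0.656, termites 0.498, grasshoppers 0.425. Include each in turn until the next type's E/h falls below the running intake rate.
Rate on top 1: 0.5149. ants: 0.656 > 0.5149 → include.
Rate on top 2: 0.6155. termites: 0.498 < 0.6155 → exclude; stop.
Optimal diet: flies, ants — 2 of 4 types.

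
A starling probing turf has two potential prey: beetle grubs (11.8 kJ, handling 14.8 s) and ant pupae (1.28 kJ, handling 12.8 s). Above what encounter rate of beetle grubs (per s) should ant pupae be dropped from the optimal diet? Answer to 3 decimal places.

Drop ant pupae once their profitability E₂/h₂ falls below the rate achievable on beetle grubs alone: E₂/h₂ = λE₁/(1 + λh₁).
Solve for λ: λE₁h₂ = E₂(1 + λh₁) → λ(E₁h₂ − E₂h₁) = E₂ → λ = E₂/(E₁h₂ − E₂h₁).
λ = 1.28/(11.8×12.8 − 1.28×14.8) = 1.28/132.1 = 0.00969 per s.

0.010 per s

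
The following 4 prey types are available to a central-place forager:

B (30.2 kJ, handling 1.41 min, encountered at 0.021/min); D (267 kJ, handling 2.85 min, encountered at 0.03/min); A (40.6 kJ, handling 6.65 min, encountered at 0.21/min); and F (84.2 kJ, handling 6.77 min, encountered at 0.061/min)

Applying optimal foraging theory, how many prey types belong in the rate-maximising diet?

E/h in descending order: D 93.7, B 21.4, F 12.4, A 6.11 kJ/min. The optimal diet is the largest prefix of this list for which every included type satisfies E_i/h_i > R on the types above it.
Rate on top 1: 7.379. B: 21.4 > 7.379 → include.
Rate on top 2: 7.752. F: 12.4 > 7.752 → include.
Rate on top 3: 9.018. A: 6.11 < 9.018 → exclude; stop.
Optimal diet: D, B, F — 3 of 4 types.

3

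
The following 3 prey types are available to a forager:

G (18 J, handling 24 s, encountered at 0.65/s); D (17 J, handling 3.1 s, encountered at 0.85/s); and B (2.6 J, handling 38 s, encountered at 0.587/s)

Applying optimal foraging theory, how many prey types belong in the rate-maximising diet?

Rank by E/h (J/s): D 5.48, G 0.75, B 0.0684. Include each in turn until the next type's E/h falls below the running intake rate.
Rate on top 1: 3.975. G: 0.75 < 3.975 → exclude; stop.
Optimal diet: D — 1 of 3 types.

1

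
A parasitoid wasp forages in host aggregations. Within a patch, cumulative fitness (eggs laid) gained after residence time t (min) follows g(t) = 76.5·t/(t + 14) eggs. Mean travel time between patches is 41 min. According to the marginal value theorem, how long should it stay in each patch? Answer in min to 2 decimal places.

23.96 min

Maximise g(t)/(T+t): set derivative to zero → g'(t)(T+t) = g(t).
g'(t) = 76.5·14/(t + 14)². Setting 76.5·14/(t+14)² = 76.5t/[(t+14)(41+t)] gives 14(41+t) = t(t+14), so t² = 14×41 = 574.
t* = √574 = 23.96 min.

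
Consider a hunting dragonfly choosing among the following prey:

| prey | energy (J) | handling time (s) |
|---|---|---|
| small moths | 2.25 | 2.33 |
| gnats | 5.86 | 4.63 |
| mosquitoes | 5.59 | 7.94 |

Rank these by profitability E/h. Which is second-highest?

Profitability E/h (J/s): small moths = 2.25/2.33 = 0.966, gnats = 5.86/4.63 = 1.27, mosquitoes = 5.59/7.94 = 0.704.
Ranked: gnats > small moths > mosquitoes.

small moths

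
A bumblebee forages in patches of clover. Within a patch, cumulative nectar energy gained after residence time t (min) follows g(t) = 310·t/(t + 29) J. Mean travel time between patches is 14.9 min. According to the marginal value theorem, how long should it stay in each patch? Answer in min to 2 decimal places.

Optimal t* satisfies g'(t*) = g(t*)/(T + t*).
g'(t) = 310·29/(t + 29)². Setting 310·29/(t+29)² = 310t/[(t+29)(14.9+t)] gives 29(14.9+t) = t(t+29), so t² = 29×14.9 = 432.1.
t* = √432.1 = 20.79 min.

20.79 min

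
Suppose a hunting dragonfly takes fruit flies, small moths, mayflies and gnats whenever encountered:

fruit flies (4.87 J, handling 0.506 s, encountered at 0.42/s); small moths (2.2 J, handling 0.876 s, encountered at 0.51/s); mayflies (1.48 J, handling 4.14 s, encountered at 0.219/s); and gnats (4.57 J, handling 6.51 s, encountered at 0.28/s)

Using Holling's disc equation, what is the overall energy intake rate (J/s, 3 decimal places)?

R = (0.42×4.87 + 0.51×2.2 + 0.219×1.48 + 0.28×4.57) / (1 + 0.42×0.506 + 0.51×0.876 + 0.219×4.14 + 0.28×6.51) = 4.771/4.389 = 1.087 J/s.

1.087 J/s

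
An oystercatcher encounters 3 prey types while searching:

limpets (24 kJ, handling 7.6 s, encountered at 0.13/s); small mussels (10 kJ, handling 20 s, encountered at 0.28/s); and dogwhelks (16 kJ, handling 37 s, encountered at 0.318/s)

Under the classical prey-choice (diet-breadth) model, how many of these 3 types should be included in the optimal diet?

Rank by E/h (kJ/s): limpets 3.16, small mussels 0.5, dogwhelks 0.432. Include each in turn until the next type's E/h falls below the running intake rate.
Rate on top 1: 1.569. small mussels: 0.5 < 1.569 → exclude; stop.
Optimal diet: limpets — 1 of 3 types.

1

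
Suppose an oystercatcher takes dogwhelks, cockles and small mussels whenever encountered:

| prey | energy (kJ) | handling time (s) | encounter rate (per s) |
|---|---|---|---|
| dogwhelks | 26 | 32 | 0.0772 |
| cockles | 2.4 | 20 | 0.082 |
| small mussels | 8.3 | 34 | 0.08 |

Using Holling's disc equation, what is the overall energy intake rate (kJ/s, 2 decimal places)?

0.37 kJ/s

R = (0.0772×26 + 0.082×2.4 + 0.08×8.3) / (1 + 0.0772×32 + 0.082×20 + 0.08×34) = 2.868/7.83 = 0.3663 kJ/s.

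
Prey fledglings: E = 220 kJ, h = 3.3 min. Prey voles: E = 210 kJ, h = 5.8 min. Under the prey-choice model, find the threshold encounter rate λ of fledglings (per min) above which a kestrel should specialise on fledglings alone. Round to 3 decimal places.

0.360 per min

Drop voles once their profitability E₂/h₂ falls below the rate achievable on fledglings alone: E₂/h₂ = λE₁/(1 + λh₁).
Solve for λ: λE₁h₂ = E₂(1 + λh₁) → λ(E₁h₂ − E₂h₁) = E₂ → λ = E₂/(E₁h₂ − E₂h₁).
λ = 210/(220×5.8 − 210×3.3) = 210/583 = 0.3602 per min.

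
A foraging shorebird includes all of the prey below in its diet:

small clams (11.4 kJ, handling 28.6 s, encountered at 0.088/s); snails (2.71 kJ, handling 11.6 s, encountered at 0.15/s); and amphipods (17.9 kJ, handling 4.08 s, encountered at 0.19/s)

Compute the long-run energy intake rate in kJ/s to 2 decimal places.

Energy encountered per unit search time: 0.088×11.4 + 0.15×2.71 + 0.19×17.9 = 4.811 kJ/s.
Handling time per unit search time: 0.088×28.6 + 0.15×11.6 + 0.19×4.08 = 5.032.
Rate = 4.811/(1 + 5.032) = 0.7975 kJ/s.

0.80 kJ/s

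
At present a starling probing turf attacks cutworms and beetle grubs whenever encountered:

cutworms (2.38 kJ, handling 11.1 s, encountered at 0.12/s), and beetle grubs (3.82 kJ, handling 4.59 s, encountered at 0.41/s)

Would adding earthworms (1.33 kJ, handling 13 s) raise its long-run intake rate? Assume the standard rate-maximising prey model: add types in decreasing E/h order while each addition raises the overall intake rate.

Intake rate on the current diet: R = (0.12×2.38 + 0.41×3.82) / (1 + 0.12×11.1 + 0.41×4.59) = 1.852/4.214 = 0.4395 kJ/s.
Profitability of earthworms: 1.33/13 = 0.1023 kJ/s.
Since 0.1023 < R, time spent handling earthworms is better spent searching.

No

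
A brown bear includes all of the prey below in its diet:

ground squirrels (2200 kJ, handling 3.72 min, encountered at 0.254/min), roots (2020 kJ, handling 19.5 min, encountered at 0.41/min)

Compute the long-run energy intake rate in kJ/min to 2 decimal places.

R = Σλ_iE_i / (1 + Σλ_ih_i)
Numerator: 0.254×2200 + 0.41×2020 = 1387
Denominator: 1 + 0.254×3.72 + 0.41×19.5 = 9.94
R = 1387/9.94 = 139.5 kJ/min

139.54 kJ/min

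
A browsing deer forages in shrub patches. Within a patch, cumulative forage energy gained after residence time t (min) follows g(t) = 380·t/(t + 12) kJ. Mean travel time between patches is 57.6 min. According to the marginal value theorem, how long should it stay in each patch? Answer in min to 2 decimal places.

26.29 min

Optimal t* satisfies g'(t*) = g(t*)/(T + t*).
g'(t) = 380·12/(t + 12)². Setting 380·12/(t+12)² = 380t/[(t+12)(57.6+t)] gives 12(57.6+t) = t(t+12), so t² = 12×57.6 = 691.2.
t* = √691.2 = 26.29 min.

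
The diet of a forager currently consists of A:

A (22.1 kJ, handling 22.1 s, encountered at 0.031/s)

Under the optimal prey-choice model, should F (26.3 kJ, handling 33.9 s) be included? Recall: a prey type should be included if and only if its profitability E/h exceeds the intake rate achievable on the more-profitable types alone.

Current rate: (0.031×22.1)/(1 + 0.031×22.1) = 0.4066 kJ/s.
Profitability of F: 26.3/33.9 = 0.7758 kJ/s.
0.7758 > 0.4066, so adding F raises the average — include it.

Yes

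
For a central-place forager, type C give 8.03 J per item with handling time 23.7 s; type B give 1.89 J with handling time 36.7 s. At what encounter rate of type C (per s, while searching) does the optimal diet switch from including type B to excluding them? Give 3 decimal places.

0.008 per s

Drop type B once their profitability E₂/h₂ falls below the rate achievable on type C alone: E₂/h₂ = λE₁/(1 + λh₁).
Solve for λ: λE₁h₂ = E₂(1 + λh₁) → λ(E₁h₂ − E₂h₁) = E₂ → λ = E₂/(E₁h₂ − E₂h₁).
λ = 1.89/(8.03×36.7 − 1.89×23.7) = 1.89/249.9 = 0.007563 per s.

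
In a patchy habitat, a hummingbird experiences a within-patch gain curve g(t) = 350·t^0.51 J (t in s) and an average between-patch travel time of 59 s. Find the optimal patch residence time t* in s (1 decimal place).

By the marginal value theorem, leave when the instantaneous gain rate g'(t) equals the habitat-wide average g(t)/(T + t).
g'(t) = 0.51·350·t^-0.49. Setting 0.51·350·t^-0.49 = 350·t^0.51/(59+t) gives 0.51(59+t) = t, so 0.49·t = 0.51×59.
t* = 0.51×59/0.49 = 61.41 s.

61.4 s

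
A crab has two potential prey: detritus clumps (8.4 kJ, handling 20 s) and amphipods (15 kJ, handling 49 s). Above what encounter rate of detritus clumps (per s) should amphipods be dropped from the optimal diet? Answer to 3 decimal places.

0.134 per s

At the threshold, the rate on detritus clumps alone equals the profitability of amphipods: λ·8.4/(1 + λ·20) = 15/49 = 0.3061.
Rearranging, λ(8.4 − 0.3061×20) = 0.3061, so λ = 0.3061/2.278 = 0.1344 per s.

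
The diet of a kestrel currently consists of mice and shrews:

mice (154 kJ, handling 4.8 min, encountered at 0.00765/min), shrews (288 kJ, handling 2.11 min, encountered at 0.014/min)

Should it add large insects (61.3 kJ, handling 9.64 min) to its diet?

Yes

Current rate: (0.00765×154 + 0.014×288)/(1 + 0.00765×4.8 + 0.014×2.11) = 4.886 kJ/min.
large insects: E/h = 61.3/9.64 = 6.359 kJ/min.
6.359 > 4.886, so adding large insects raises the average — include it.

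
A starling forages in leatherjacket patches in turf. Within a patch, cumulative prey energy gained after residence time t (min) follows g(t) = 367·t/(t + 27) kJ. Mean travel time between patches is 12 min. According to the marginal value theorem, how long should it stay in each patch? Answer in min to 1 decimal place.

18.0 min

Optimal t* satisfies g'(t*) = g(t*)/(T + t*).
g'(t) = 367·27/(t + 27)². Setting 367·27/(t+27)² = 367t/[(t+27)(12+t)] gives 27(12+t) = t(t+27), so t² = 27×12 = 324.
t* = √324 = 18 min.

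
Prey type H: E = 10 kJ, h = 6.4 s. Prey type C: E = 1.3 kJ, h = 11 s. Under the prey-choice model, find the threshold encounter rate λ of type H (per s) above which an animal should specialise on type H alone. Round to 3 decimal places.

At the threshold, the rate on type H alone equals the profitability of type C: λ·10/(1 + λ·6.4) = 1.3/11 = 0.1182.
Rearranging, λ(10 − 0.1182×6.4) = 0.1182, so λ = 0.1182/9.244 = 0.01279 per s.

0.013 per s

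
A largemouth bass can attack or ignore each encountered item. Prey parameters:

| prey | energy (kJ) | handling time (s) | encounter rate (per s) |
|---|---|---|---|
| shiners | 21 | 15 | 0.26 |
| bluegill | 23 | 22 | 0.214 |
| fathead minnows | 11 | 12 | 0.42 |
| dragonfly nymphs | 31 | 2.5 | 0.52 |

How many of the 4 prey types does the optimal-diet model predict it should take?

Profitabilities (E/h, kJ/s): dragonfly nymphs 12.4, shiners 1.4, bluegill 1.05, fathead minnows 0.917. Add prey in this order while the next type's profitability exceeds the intake rate on those already taken.
Rate on top 1: 7.009. shiners: 1.4 < 7.009 → exclude; stop.
Optimal diet: dragonfly nymphs — 1 of 4 types.

1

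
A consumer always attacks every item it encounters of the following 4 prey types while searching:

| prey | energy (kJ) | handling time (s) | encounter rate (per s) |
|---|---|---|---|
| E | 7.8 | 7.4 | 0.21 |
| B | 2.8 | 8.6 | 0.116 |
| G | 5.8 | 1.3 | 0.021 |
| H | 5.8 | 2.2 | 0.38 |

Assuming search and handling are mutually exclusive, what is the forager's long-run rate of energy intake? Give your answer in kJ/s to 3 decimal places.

0.971 kJ/s

Energy encountered per unit search time: 0.21×7.8 + 0.116×2.8 + 0.021×5.8 + 0.38×5.8 = 4.289 kJ/s.
Handling time per unit search time: 0.21×7.4 + 0.116×8.6 + 0.021×1.3 + 0.38×2.2 = 3.415.
Rate = 4.289/(1 + 3.415) = 0.9714 kJ/s.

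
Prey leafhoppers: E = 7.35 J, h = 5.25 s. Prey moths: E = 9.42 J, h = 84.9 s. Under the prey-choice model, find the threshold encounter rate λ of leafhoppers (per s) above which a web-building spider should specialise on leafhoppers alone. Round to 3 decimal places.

The zero-one rule: include moths iff E₂/h₂ > λE₁/(1+λh₁). Equality gives the switch point.
λE₁h₂ = E₂ + λE₂h₁ ⇒ λ = E₂/(E₁h₂ − E₂h₁) = 9.42/(624 − 49.45) = 0.0164 per s.

0.016 per s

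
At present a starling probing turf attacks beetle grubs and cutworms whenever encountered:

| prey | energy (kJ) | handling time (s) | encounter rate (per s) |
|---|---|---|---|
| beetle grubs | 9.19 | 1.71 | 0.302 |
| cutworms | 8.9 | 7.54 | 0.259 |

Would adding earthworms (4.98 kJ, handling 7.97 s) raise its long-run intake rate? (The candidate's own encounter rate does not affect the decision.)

No

Intake rate on the current diet: R = (0.302×9.19 + 0.259×8.9) / (1 + 0.302×1.71 + 0.259×7.54) = 5.08/3.469 = 1.464 kJ/s.
earthworms: E/h = 4.98/7.97 = 0.6248 kJ/s.
0.6248 < 1.464, so adding earthworms would lower the average — exclude it.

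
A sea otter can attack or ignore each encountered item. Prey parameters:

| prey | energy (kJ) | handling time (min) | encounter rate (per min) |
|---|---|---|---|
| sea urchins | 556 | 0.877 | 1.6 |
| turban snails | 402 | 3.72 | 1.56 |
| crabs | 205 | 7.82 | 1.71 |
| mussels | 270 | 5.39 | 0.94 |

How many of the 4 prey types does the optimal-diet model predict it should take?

1

E/h in descending order: sea urchins 634, turban snails 108, mussels 50.1, crabs 26.2 kJ/min. The optimal diet is the largest prefix of this list for which every included type satisfies E_i/h_i > R on the types above it.
Rate on top 1: 370.2. turban snails: 108 < 370.2 → exclude; stop.
Optimal diet: sea urchins — 1 of 4 types.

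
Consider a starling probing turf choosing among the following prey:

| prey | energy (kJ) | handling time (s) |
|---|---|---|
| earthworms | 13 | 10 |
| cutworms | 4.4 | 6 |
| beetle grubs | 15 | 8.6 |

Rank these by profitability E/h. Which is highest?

Profitability E/h (kJ/s): earthworms = 13/10 = 1.3, cutworms = 4.4/6 = 0.733, beetle grubs = 15/8.6 = 1.74.
Ranked: beetle grubs > earthworms > cutworms.

beetle grubs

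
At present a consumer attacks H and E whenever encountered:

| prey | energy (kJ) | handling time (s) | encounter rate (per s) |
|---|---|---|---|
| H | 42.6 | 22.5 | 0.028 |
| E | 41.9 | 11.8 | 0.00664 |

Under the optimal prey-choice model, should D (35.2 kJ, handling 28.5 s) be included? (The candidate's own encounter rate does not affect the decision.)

Yes

On H and E alone, R = ΣλE/(1+Σλh) = 1.471/1.708 = 0.8611 kJ/s.
D: E/h = 35.2/28.5 = 1.235 kJ/s.
Since 1.235 > R, including D increases the long-run rate.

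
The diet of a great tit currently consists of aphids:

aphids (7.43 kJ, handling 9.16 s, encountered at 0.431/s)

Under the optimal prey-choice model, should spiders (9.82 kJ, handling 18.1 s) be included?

No

Intake rate on the current diet: R = (0.431×7.43) / (1 + 0.431×9.16) = 3.202/4.948 = 0.6472 kJ/s.
Profitability of spiders: 9.82/18.1 = 0.5425 kJ/s.
0.5425 < 0.6472, so adding spiders would lower the average — exclude it.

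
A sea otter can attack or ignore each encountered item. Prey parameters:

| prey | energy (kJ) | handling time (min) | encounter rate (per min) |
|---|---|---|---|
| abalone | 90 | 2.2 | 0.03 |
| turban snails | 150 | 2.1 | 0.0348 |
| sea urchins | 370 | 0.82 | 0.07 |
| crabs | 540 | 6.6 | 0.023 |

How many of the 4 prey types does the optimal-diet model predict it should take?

4

Rank by E/h (kJ/min): sea urchins 451, crabs 81.8, turban snails 71.4, abalone 40.9. Include each in turn until the next type's E/h falls below the running intake rate.
Rate on top 1: 24.49. crabs: 81.8 > 24.49 → include.
Rate on top 2: 31.69. turban snails: 71.4 > 31.69 → include.
Rate on top 3: 33.96. abalone: 40.9 > 33.96 → include.
Optimal diet: sea urchins, crabs, turban snails, abalone — 4 of 4 types.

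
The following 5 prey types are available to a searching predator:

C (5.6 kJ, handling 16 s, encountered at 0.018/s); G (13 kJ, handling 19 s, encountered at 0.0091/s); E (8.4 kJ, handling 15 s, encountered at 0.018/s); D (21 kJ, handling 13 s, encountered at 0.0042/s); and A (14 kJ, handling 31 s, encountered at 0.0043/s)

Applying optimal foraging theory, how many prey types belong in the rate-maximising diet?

Profitabilities (E/h, kJ/s): D 1.62, G 0.684, E 0.56, A 0.452, C 0.35. Add prey in this order while the next type's profitability exceeds the intake rate on those already taken.
Rate on top 1: 0.08363. G: 0.684 > 0.08363 → include.
Rate on top 2: 0.1682. E: 0.56 > 0.1682 → include.
Rate on top 3: 0.2389. A: 0.452 > 0.2389 → include.
Rate on top 4: 0.2563. C: 0.35 > 0.2563 → include.
Optimal diet: D, G, E, A, C — 5 of 5 types.

5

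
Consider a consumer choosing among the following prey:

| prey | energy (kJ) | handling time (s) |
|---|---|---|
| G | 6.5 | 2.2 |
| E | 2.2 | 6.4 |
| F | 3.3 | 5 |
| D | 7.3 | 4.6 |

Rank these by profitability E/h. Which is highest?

In descending order of E/h:
G: 6.5/2.2 = 2.95 kJ/s
D: 7.3/4.6 = 1.59 kJ/s
F: 3.3/5 = 0.66 kJ/s
E: 2.2/6.4 = 0.344 kJ/s

G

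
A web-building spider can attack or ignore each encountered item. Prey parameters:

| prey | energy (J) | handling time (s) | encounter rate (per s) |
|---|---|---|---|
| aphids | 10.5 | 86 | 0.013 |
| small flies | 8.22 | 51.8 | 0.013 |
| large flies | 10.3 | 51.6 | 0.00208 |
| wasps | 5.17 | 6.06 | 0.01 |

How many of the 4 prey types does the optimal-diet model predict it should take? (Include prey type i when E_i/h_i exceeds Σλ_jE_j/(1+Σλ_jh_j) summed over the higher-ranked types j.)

4

E/h in descending order: wasps 0.853, large flies 0.2, small flies 0.159, aphids 0.122 J/s. The optimal diet is the largest prefix of this list for which every included type satisfies E_i/h_i > R on the types above it.
Rate on top 1: 0.04875. large flies: 0.2 > 0.04875 → include.
Rate on top 2: 0.06261. small flies: 0.159 > 0.06261 → include.
Rate on top 3: 0.09775. aphids: 0.122 > 0.09775 → include.
Optimal diet: wasps, large flies, small flies, aphids — 4 of 4 types.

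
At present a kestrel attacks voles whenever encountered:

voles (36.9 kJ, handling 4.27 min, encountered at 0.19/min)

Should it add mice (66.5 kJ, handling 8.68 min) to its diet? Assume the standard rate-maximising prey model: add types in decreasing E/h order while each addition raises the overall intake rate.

Current rate: (0.19×36.9)/(1 + 0.19×4.27) = 3.871 kJ/min.
mice: E/h = 66.5/8.68 = 7.661 kJ/min.
Since 7.661 > R, including mice increases the long-run rate.

Yes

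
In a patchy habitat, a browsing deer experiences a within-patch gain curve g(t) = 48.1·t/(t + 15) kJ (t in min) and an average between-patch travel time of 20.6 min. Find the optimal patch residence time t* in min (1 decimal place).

17.6 min

By the marginal value theorem, leave when the instantaneous gain rate g'(t) equals the habitat-wide average g(t)/(T + t).
g'(t) = 48.1·15/(t + 15)². Setting 48.1·15/(t+15)² = 48.1t/[(t+15)(20.6+t)] gives 15(20.6+t) = t(t+15), so t² = 15×20.6 = 309.
t* = √309 = 17.58 min.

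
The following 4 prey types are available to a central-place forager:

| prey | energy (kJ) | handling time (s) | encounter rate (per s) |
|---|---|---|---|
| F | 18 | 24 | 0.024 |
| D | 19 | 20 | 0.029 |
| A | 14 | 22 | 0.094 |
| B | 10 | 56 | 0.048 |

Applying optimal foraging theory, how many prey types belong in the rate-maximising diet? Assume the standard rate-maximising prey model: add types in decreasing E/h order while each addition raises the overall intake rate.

3

Rank by E/h (kJ/s): D 0.95, F 0.75, A 0.636, B 0.179. Include each in turn until the next type's E/h falls below the running intake rate.
Rate on top 1: 0.3487. F: 0.75 > 0.3487 → include.
Rate on top 2: 0.4559. A: 0.636 > 0.4559 → include.
Rate on top 3: 0.5443. B: 0.179 < 0.5443 → exclude; stop.
Optimal diet: D, F, A — 3 of 4 types.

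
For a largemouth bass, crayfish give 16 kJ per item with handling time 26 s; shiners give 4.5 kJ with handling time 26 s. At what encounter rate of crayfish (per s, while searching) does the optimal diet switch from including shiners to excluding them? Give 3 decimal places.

At the threshold, the rate on crayfish alone equals the profitability of shiners: λ·16/(1 + λ·26) = 4.5/26 = 0.1731.
Rearranging, λ(16 − 0.1731×26) = 0.1731, so λ = 0.1731/11.5 = 0.01505 per s.

0.015 per s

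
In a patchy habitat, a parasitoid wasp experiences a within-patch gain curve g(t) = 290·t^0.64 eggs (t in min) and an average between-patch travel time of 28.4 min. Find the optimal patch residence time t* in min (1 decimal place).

50.5 min

Maximise g(t)/(T+t): set derivative to zero → g'(t)(T+t) = g(t).
g'(t) = 0.64·290·t^-0.36. Setting 0.64·290·t^-0.36 = 290·t^0.64/(28.4+t) gives 0.64(28.4+t) = t, so 0.36·t = 0.64×28.4.
t* = 0.64×28.4/0.36 = 50.49 min.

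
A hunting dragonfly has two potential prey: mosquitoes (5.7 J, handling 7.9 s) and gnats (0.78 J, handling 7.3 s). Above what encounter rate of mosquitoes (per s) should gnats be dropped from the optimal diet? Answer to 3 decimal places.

At the threshold, the rate on mosquitoes alone equals the profitability of gnats: λ·5.7/(1 + λ·7.9) = 0.78/7.3 = 0.1068.
Rearranging, λ(5.7 − 0.1068×7.9) = 0.1068, so λ = 0.1068/4.856 = 0.022 per s.

0.022 per s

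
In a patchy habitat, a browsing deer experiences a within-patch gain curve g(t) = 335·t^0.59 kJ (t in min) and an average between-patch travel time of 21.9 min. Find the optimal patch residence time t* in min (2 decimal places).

Optimal t* satisfies g'(t*) = g(t*)/(T + t*).
g'(t) = 0.59·335·t^-0.41. Setting 0.59·335·t^-0.41 = 335·t^0.59/(21.9+t) gives 0.59(21.9+t) = t, so 0.41·t = 0.59×21.9.
t* = 0.59×21.9/0.41 = 31.51 min.

31.51 min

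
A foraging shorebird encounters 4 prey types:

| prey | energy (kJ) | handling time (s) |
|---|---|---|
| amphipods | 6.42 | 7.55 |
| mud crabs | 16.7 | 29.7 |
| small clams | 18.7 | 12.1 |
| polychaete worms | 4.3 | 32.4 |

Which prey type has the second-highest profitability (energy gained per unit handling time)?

In descending order of E/h:
small clams: 18.7/12.1 = 1.55 kJ/s
amphipods: 6.42/7.55 = 0.85 kJ/s
mud crabs: 16.7/29.7 = 0.562 kJ/s
polychaete worms: 4.3/32.4 = 0.133 kJ/s

amphipods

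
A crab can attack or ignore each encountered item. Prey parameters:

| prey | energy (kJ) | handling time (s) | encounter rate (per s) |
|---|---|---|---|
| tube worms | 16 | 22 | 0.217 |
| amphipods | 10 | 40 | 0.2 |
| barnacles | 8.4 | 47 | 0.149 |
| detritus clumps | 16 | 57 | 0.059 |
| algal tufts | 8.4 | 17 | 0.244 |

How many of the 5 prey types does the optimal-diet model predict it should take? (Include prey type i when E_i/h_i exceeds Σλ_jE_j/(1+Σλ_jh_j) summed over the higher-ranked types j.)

Rank by E/h (kJ/s): tube worms 0.727, algal tufts 0.494, detritus clumps 0.281, amphipods 0.25, barnacles 0.179. Include each in turn until the next type's E/h falls below the running intake rate.
Rate on top 1: 0.6013. algal tufts: 0.494 < 0.6013 → exclude; stop.
Optimal diet: tube worms — 1 of 5 types.

1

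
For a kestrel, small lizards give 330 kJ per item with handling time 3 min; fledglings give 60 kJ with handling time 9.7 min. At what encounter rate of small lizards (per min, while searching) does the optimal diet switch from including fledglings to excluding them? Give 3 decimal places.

0.020 per min

At the threshold, the rate on small lizards alone equals the profitability of fledglings: λ·330/(1 + λ·3) = 60/9.7 = 6.186.
Rearranging, λ(330 − 6.186×3) = 6.186, so λ = 6.186/311.4 = 0.01986 per min.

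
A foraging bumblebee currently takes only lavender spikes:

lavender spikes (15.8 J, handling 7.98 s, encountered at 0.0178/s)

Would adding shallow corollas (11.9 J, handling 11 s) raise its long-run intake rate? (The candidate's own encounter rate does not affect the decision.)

Yes

Current rate: (0.0178×15.8)/(1 + 0.0178×7.98) = 0.2463 J/s.
Profitability of shallow corollas: 11.9/11 = 1.082 J/s.
Since 1.082 > R, including shallow corollas increases the long-run rate.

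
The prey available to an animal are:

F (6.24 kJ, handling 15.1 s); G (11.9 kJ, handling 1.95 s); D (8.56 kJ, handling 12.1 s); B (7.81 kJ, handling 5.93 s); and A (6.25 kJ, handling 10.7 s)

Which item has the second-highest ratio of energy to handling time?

B

In descending order of E/h:
G: 11.9/1.95 = 6.1 kJ/s
B: 7.81/5.93 = 1.32 kJ/s
D: 8.56/12.1 = 0.707 kJ/s
A: 6.25/10.7 = 0.584 kJ/s
F: 6.24/15.1 = 0.413 kJ/s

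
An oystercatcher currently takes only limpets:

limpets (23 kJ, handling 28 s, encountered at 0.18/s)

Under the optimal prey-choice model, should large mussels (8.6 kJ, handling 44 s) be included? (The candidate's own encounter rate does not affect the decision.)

No

Current rate: (0.18×23)/(1 + 0.18×28) = 0.6854 kJ/s.
large mussels: E/h = 8.6/44 = 0.1955 kJ/s.
Since 0.1955 < R, time spent handling large mussels is better spent searching.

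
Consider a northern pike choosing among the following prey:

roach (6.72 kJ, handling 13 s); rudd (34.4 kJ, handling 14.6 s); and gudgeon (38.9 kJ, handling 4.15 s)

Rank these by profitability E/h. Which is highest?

gudgeon

Profitability E/h (kJ/s): roach = 6.72/13 = 0.517, rudd = 34.4/14.6 = 2.36, gudgeon = 38.9/4.15 = 9.37.
Ranked: gudgeon > rudd > roach.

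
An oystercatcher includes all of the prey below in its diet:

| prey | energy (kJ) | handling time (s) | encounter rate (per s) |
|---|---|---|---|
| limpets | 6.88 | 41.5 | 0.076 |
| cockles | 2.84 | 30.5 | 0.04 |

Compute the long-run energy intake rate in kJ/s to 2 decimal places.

0.12 kJ/s

R = (0.076×6.88 + 0.04×2.84) / (1 + 0.076×41.5 + 0.04×30.5) = 0.6365/5.374 = 0.1184 kJ/s.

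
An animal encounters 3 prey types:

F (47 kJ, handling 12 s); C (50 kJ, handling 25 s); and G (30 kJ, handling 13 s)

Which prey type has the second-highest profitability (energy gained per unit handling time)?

Profitability E/h (kJ/s): F = 47/12 = 3.92, C = 50/25 = 2, G = 30/13 = 2.31.
Ranked: F > G > C.

G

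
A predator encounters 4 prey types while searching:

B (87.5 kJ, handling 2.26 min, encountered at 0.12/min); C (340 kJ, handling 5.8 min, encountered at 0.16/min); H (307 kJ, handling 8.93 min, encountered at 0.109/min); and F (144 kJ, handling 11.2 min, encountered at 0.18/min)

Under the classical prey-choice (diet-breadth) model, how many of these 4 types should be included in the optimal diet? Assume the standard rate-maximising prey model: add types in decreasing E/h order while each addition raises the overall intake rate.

Rank by E/h (kJ/min): C 58.6, B 38.7, H 34.4, F 12.9. Include each in turn until the next type's E/h falls below the running intake rate.
Rate on top 1: 28.22. B: 38.7 > 28.22 → include.
Rate on top 2: 29.51. H: 34.4 > 29.51 → include.
Rate on top 3: 31. F: 12.9 < 31 → exclude; stop.
Optimal diet: C, B, H — 3 of 4 types.

3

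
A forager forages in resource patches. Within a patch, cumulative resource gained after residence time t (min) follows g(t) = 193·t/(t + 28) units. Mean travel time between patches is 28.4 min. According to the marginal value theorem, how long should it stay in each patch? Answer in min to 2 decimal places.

28.20 min

By the marginal value theorem, leave when the instantaneous gain rate g'(t) equals the habitat-wide average g(t)/(T + t).
g'(t) = 193·28/(t + 28)². Setting 193·28/(t+28)² = 193t/[(t+28)(28.4+t)] gives 28(28.4+t) = t(t+28), so t² = 28×28.4 = 795.2.
t* = √795.2 = 28.2 min.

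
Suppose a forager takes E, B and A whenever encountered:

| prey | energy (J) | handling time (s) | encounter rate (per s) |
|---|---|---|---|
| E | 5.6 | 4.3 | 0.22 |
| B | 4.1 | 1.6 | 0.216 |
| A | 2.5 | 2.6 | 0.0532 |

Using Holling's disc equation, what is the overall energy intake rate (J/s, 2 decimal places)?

R = (0.22×5.6 + 0.216×4.1 + 0.0532×2.5) / (1 + 0.22×4.3 + 0.216×1.6 + 0.0532×2.6) = 2.251/2.43 = 0.9262 J/s.

0.93 J/s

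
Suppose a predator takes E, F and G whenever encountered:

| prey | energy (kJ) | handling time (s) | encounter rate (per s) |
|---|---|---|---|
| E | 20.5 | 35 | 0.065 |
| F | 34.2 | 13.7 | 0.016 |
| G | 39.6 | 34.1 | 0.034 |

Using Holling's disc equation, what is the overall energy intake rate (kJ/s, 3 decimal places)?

0.693 kJ/s

R = (0.065×20.5 + 0.016×34.2 + 0.034×39.6) / (1 + 0.065×35 + 0.016×13.7 + 0.034×34.1) = 3.226/4.654 = 0.6932 kJ/s.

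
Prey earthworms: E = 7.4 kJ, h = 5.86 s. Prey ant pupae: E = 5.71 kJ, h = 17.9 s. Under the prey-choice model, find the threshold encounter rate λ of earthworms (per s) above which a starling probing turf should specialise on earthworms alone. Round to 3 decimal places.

0.058 per s

Drop ant pupae once their profitability E₂/h₂ falls below the rate achievable on earthworms alone: E₂/h₂ = λE₁/(1 + λh₁).
Solve for λ: λE₁h₂ = E₂(1 + λh₁) → λ(E₁h₂ − E₂h₁) = E₂ → λ = E₂/(E₁h₂ − E₂h₁).
λ = 5.71/(7.4×17.9 − 5.71×5.86) = 5.71/99 = 0.05768 per s.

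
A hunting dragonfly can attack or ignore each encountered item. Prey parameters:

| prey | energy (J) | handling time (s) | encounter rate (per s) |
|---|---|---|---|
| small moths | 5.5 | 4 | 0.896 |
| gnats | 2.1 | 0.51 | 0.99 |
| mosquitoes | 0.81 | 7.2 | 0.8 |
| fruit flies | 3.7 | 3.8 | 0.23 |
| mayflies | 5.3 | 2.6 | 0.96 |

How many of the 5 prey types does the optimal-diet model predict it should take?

2

Profitabilities (E/h, J/s): gnats 4.12, mayflies 2.04, small moths 1.38, fruit flies 0.974, mosquitoes 0.113. Add prey in this order while the next type's profitability exceeds the intake rate on those already taken.
Rate on top 1: 1.381. mayflies: 2.04 > 1.381 → include.
Rate on top 2: 1.791. small moths: 1.38 < 1.791 → exclude; stop.
Optimal diet: gnats, mayflies — 2 of 5 types.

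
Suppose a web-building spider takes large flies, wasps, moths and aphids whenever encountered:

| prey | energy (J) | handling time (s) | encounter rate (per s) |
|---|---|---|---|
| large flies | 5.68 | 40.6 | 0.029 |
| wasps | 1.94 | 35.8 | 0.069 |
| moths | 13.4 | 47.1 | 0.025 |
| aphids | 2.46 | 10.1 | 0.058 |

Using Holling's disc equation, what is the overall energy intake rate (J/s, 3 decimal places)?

0.121 J/s

R = Σλ_iE_i / (1 + Σλ_ih_i)
Numerator: 0.029×5.68 + 0.069×1.94 + 0.025×13.4 + 0.058×2.46 = 0.7763
Denominator: 1 + 0.029×40.6 + 0.069×35.8 + 0.025×47.1 + 0.058×10.1 = 6.411
R = 0.7763/6.411 = 0.1211 J/s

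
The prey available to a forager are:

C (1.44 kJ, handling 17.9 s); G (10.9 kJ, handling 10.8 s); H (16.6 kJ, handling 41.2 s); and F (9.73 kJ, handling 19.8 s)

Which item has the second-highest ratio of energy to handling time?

F

In descending order of E/h:
G: 10.9/10.8 = 1.01 kJ/s
F: 9.73/19.8 = 0.491 kJ/s
H: 16.6/41.2 = 0.403 kJ/s
C: 1.44/17.9 = 0.0804 kJ/s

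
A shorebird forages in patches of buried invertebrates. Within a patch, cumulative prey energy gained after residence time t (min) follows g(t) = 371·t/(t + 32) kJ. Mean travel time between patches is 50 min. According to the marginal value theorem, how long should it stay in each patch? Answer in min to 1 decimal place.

By the marginal value theorem, leave when the instantaneous gain rate g'(t) equals the habitat-wide average g(t)/(T + t).
g'(t) = 371·32/(t + 32)². Setting 371·32/(t+32)² = 371t/[(t+32)(50+t)] gives 32(50+t) = t(t+32), so t² = 32×50 = 1600.
t* = √1600 = 40 min.

40.0 min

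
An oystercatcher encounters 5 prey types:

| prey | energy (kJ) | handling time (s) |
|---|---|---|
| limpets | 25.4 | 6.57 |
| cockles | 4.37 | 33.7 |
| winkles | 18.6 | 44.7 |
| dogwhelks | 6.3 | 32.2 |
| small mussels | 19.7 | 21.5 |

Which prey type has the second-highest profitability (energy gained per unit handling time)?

In descending order of E/h:
limpets: 25.4/6.57 = 3.87 kJ/s
small mussels: 19.7/21.5 = 0.916 kJ/s
winkles: 18.6/44.7 = 0.416 kJ/s
dogwhelks: 6.3/32.2 = 0.196 kJ/s
cockles: 4.37/33.7 = 0.13 kJ/s

small mussels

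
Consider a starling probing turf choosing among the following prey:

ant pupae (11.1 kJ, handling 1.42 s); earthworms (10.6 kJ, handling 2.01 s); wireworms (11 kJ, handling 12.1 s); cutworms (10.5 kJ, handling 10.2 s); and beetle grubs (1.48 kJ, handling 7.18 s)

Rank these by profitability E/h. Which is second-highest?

In descending order of E/h:
ant pupae: 11.1/1.42 = 7.82 kJ/s
earthworms: 10.6/2.01 = 5.27 kJ/s
cutworms: 10.5/10.2 = 1.03 kJ/s
wireworms: 11/12.1 = 0.909 kJ/s
beetle grubs: 1.48/7.18 = 0.206 kJ/s

earthworms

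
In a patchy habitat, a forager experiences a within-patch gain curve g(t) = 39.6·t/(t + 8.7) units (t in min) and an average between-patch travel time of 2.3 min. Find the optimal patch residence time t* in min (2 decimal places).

Maximise g(t)/(T+t): set derivative to zero → g'(t)(T+t) = g(t).
g'(t) = 39.6·8.7/(t + 8.7)². Setting 39.6·8.7/(t+8.7)² = 39.6t/[(t+8.7)(2.3+t)] gives 8.7(2.3+t) = t(t+8.7), so t² = 8.7×2.3 = 20.01.
t* = √20.01 = 4.473 min.

4.47 min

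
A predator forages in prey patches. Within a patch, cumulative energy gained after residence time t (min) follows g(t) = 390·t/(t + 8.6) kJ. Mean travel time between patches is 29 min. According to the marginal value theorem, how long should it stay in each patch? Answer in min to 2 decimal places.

15.79 min

Optimal t* satisfies g'(t*) = g(t*)/(T + t*).
g'(t) = 390·8.6/(t + 8.6)². Setting 390·8.6/(t+8.6)² = 390t/[(t+8.6)(29+t)] gives 8.6(29+t) = t(t+8.6), so t² = 8.6×29 = 249.4.
t* = √249.4 = 15.79 min.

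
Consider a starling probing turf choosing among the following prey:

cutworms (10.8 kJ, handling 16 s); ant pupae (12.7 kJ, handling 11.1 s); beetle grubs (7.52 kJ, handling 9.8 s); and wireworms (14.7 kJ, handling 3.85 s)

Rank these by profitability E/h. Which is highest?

wireworms

Profitability E/h (kJ/s): cutworms = 10.8/16 = 0.675, ant pupae = 12.7/11.1 = 1.14, beetle grubs = 7.52/9.8 = 0.767, wireworms = 14.7/3.85 = 3.82.
Ranked: wireworms > ant pupae > beetle grubs > cutworms.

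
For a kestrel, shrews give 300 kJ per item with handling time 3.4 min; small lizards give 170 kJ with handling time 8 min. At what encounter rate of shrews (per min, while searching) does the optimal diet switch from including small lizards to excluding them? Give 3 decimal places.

At the threshold, the rate on shrews alone equals the profitability of small lizards: λ·300/(1 + λ·3.4) = 170/8 = 21.25.
Rearranging, λ(300 − 21.25×3.4) = 21.25, so λ = 21.25/227.8 = 0.0933 per min.

0.093 per min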